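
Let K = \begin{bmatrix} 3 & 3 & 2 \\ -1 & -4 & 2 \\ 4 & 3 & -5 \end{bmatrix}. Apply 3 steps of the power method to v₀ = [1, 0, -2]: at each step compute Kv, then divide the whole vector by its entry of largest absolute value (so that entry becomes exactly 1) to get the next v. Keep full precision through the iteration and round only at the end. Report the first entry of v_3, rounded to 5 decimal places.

-0.00158

Kv0 = (-1.000000, -5.000000, 14.000000); divide by 14.000000 → v1 = (-0.071429, -0.357143, 1.000000)
Kv1 = (0.714286, 3.500000, -6.357143); divide by -6.357143 → v2 = (-0.112360, -0.550562, 1.000000)
Kv2 = (0.011236, 4.314607, -7.101124); divide by -7.101124 → v3 = (-0.001582, -0.607595, 1.000000)
Requested entry of v3: -1/632 = -0.00158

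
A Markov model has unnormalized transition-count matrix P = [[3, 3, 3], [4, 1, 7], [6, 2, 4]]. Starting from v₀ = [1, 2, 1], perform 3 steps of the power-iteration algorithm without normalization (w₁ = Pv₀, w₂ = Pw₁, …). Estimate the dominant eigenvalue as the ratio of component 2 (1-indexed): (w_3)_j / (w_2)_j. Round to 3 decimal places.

w1 = Pv₀ = (12, 13, 14)
w2 = Pw1 = (117, 159, 154)
w3 = Pw2 = (1290, 1705, 1636)
Ratio at component: 1705 / 159 = 10.723

10.723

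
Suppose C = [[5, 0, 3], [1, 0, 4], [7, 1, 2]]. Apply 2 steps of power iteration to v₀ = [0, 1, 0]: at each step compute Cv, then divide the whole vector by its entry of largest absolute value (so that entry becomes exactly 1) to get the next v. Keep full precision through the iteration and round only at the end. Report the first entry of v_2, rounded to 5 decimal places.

0.75000

Cv0 = (0.000000, 0.000000, 1.000000); divide by 1.000000 → v1 = (0.000000, 0.000000, 1.000000)
Cv1 = (3.000000, 4.000000, 2.000000); divide by 4.000000 → v2 = (0.750000, 1.000000, 0.500000)
Requested entry of v2: 3/4 = 0.75000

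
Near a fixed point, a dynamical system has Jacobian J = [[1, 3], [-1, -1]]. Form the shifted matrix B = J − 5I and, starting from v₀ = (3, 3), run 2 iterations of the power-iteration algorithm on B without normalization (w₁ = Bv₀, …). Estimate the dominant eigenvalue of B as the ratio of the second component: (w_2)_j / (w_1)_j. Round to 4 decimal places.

μ ≈ -6.1429

B = J − 5I has rows (-4, 3); (-1, -6)
w1 = Bv₀ = (-3, -21)
w2 = Bw1 = (-51, 129)
Ratio: 129/-21 = -6.1429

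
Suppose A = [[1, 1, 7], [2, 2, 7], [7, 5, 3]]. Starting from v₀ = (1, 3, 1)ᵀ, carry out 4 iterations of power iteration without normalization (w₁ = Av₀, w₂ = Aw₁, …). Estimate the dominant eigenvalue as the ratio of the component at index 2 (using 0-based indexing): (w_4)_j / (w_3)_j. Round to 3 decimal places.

λ ≈ 11.174

w1 = Av₀ = (1·1 + 1·3 + 7·1; 2·1 + 2·3 + 7·1; 7·1 + 5·3 + 3·1) = (11, 15, 25)
w2 = Aw1 = (1·11 + 1·15 + 7·25; 2·11 + 2·15 + 7·25; 7·11 + 5·15 + 3·25) = (201, 227, 227)
w3 = Aw2 = (2017, 2445, 3223)
w4 = Aw3 = (27023, 31485, 36013)
Ratio at component: 36013 / 3223 = 11.174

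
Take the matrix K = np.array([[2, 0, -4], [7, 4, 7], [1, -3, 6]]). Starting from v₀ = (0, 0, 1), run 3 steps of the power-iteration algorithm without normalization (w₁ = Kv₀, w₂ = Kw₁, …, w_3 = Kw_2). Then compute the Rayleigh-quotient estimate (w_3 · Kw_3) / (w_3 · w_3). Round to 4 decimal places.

1.0921

w1 = Kv₀ = (2·0 + 0·0 + (-4)·1; 7·0 + 4·0 + 7·1; 1·0 + (-3)·0 + 6·1) = (-4, 7, 6)
w2 = Kw1 = (2·(-4) + 0·7 + (-4)·6; 7·(-4) + 4·7 + 7·6; 1·(-4) + (-3)·7 + 6·6) = (-32, 42, 11)
w3 = Kw2 = (-108, 21, -92)
Kw3 = (152, -1316, -723)
w3·Kw3 = (-108)·152 + 21·(-1316) + (-92)·(-723) = 22464; w3·w3 = (-108)·(-108) + 21·21 + (-92)·(-92) = 20569
λ ≈ 22464/20569 = 1.0921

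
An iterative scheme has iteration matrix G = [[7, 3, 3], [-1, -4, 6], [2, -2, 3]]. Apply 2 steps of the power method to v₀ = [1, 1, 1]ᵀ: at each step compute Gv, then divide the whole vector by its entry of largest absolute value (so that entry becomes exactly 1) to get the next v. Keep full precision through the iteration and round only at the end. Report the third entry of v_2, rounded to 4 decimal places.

0.3204

Gv0 = (13.00000, 1.00000, 3.00000); divide by 13.00000 → v1 = (1.00000, 0.07692, 0.23077)
Gv1 = (7.92308, 0.07692, 2.53846); divide by 7.92308 → v2 = (1.00000, 0.00971, 0.32039)
Requested entry of v2: 33/103 = 0.3204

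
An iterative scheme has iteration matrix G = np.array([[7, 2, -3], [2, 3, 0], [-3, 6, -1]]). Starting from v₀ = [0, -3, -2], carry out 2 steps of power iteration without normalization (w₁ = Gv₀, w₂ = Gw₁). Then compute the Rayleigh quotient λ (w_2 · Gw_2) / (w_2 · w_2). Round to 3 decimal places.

5.467

w1 = Gv₀ = (0, -9, -16)
w2 = Gw1 = (30, -27, -38)
Gw2 = (270, -21, -214)
w2·Gw2 = 30·270 + (-27)·(-21) + (-38)·(-214) = 16799; w2·w2 = 30·30 + (-27)·(-27) + (-38)·(-38) = 3073
λ ≈ 16799/3073 = 5.467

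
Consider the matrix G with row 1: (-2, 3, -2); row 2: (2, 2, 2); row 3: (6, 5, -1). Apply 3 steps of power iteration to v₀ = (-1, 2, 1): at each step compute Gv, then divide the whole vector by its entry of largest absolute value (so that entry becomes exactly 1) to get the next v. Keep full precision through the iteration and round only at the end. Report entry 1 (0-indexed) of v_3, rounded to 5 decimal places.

Gv0 = (6.000000, 4.000000, 3.000000); divide by 6.000000 → v1 = (1.000000, 0.666667, 0.500000)
Gv1 = (-1.000000, 4.333333, 8.833333); divide by 8.833333 → v2 = (-0.113208, 0.490566, 1.000000)
Gv2 = (-0.301887, 2.754717, 0.773585); divide by 2.754717 → v3 = (-0.109589, 1.000000, 0.280822)
Requested entry of v3: 146/146 = 1.00000

1.00000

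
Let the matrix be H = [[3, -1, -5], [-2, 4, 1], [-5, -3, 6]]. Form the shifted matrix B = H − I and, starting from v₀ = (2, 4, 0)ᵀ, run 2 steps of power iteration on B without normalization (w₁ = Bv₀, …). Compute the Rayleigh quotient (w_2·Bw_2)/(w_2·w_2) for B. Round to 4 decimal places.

μ ≈ 8.7154

B = H − I has rows (2, -1, -5); (-2, 3, 1); (-5, -3, 5)
w1 = Bv₀ = (2·2 + (-1)·4 + (-5)·0; (-2)·2 + 3·4 + 1·0; (-5)·2 + (-3)·4 + 5·0) = (0, 8, -22)
w2 = Bw1 = (2·0 + (-1)·8 + (-5)·(-22); (-2)·0 + 3·8 + 1·(-22); (-5)·0 + (-3)·8 + 5·(-22)) = (102, 2, -134)
Bw2 = (872, -332, -1186)
w2·Bw2 = 247204; w2·w2 = 28364; μ ≈ 247204/28364 = 8.7154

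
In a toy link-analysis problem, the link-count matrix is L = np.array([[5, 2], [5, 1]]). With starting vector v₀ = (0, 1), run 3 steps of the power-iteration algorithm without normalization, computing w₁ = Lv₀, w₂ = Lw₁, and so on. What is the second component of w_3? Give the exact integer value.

w1 = Lv₀ = (2, 1)
w2 = Lw1 = (12, 11)
w3 = Lw2 = (82, 71)
The requested component of w3 is 71.

71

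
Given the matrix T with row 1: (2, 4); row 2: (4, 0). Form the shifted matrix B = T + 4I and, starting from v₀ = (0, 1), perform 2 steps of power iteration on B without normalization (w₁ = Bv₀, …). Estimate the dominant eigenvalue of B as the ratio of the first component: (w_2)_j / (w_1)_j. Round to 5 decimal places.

B = T + 4I has rows (6, 4); (4, 4)
w1 = Bv₀ = (4, 4)
w2 = Bw1 = (40, 32)
Ratio: 40/4 = 10.00000

μ ≈ 10.00000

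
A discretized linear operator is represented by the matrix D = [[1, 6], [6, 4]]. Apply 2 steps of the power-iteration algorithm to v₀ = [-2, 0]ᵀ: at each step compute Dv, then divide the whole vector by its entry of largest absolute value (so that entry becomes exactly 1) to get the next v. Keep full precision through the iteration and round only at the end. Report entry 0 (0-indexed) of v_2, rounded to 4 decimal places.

Dv0 = (-2.00000, -12.00000); divide by -12.00000 → v1 = (0.16667, 1.00000)
Dv1 = (6.16667, 5.00000); divide by 6.16667 → v2 = (1.00000, 0.81081)
Requested entry of v2: -74/-74 = 1.0000

1.0000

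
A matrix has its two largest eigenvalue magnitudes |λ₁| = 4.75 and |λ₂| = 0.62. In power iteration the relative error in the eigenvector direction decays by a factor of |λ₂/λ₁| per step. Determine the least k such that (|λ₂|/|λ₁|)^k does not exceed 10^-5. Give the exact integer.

6

|λ₂/λ₁| = 0.62/4.75 = 0.13053
Need k ≥ ln(10^-5) / ln(0.13053) = -11.5129 / -2.0362 ≈ 5.654
Smallest integer k satisfying the bound: 6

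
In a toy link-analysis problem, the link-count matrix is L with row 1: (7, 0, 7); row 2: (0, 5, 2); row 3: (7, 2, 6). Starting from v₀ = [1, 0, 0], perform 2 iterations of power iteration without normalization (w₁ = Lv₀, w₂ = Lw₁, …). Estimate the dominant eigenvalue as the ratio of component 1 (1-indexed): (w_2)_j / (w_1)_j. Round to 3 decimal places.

w1 = Lv₀ = (7, 0, 7)
w2 = Lw1 = (98, 14, 91)
Ratio at component: 98 / 7 = 14.000

14.000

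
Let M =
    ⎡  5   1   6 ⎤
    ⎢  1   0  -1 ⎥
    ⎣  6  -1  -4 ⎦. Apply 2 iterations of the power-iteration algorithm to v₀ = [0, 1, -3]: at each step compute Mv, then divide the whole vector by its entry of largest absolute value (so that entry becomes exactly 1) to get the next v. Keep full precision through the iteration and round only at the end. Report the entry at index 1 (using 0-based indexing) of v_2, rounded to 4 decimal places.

0.1879

Mv0 = (-17.00000, 3.00000, 11.00000); divide by -17.00000 → v1 = (1.00000, -0.17647, -0.64706)
Mv1 = (0.94118, 1.64706, 8.76471); divide by 8.76471 → v2 = (0.10738, 0.18792, 1.00000)
Requested entry of v2: -28/-149 = 0.1879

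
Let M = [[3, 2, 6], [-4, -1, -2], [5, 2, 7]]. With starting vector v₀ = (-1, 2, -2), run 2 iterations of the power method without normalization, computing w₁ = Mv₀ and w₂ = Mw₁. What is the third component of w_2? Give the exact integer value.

-148

w1 = Mv₀ = (-11, 6, -15)
w2 = Mw1 = (-111, 68, -148)
The requested component of w2 is -148.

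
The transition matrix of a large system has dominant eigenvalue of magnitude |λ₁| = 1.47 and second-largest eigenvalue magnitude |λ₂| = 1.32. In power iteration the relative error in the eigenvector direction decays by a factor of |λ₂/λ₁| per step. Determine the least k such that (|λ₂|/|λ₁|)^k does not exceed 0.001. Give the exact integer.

|λ₂/λ₁| = 1.32/1.47 = 0.89796
Need k ≥ ln(0.001) / ln(0.89796) = -6.9078 / -0.1076 ≈ 64.180
Smallest integer k satisfying the bound: 65

65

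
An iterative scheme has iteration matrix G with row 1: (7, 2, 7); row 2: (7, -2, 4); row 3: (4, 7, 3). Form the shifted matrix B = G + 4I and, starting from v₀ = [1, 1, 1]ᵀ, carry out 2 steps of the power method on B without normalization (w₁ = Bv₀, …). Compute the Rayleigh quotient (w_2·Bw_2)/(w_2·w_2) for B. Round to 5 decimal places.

μ ≈ 17.80371

B = G + 4I has rows (11, 2, 7); (7, 2, 4); (4, 7, 7)
w1 = Bv₀ = (20, 13, 18)
w2 = Bw1 = (372, 238, 297)
Bw2 = (6647, 4268, 5233)
w2·Bw2 = 5042669; w2·w2 = 283237; μ ≈ 5042669/283237 = 17.80371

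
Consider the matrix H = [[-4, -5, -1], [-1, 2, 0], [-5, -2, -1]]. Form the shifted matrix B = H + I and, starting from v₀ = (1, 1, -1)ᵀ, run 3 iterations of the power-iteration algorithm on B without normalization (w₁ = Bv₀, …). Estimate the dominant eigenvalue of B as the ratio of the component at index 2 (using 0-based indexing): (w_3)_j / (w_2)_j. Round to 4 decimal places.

-3.7419

B = H + I has rows (-3, -5, -1); (-1, 3, 0); (-5, -2, 0)
w1 = Bv₀ = ((-3)·1 + (-5)·1 + (-1)·(-1); (-1)·1 + 3·1 + 0·(-1); (-5)·1 + (-2)·1 + 0·(-1)) = (-7, 2, -7)
w2 = Bw1 = ((-3)·(-7) + (-5)·2 + (-1)·(-7); (-1)·(-7) + 3·2 + 0·(-7); (-5)·(-7) + (-2)·2 + 0·(-7)) = (18, 13, 31)
w3 = Bw2 = (-150, 21, -116)
Ratio: -116/31 = -3.7419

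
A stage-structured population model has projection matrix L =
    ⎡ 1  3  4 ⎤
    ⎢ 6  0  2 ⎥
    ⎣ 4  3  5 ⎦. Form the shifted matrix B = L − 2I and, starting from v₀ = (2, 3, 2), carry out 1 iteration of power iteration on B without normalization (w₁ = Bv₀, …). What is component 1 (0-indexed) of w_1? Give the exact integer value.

10

B = L − 2I has rows (-1, 3, 4); (6, -2, 2); (4, 3, 3)
w1 = Bv₀ = ((-1)·2 + 3·3 + 4·2; 6·2 + (-2)·3 + 2·2; 4·2 + 3·3 + 3·2) = (15, 10, 23)
Requested component of w1: 10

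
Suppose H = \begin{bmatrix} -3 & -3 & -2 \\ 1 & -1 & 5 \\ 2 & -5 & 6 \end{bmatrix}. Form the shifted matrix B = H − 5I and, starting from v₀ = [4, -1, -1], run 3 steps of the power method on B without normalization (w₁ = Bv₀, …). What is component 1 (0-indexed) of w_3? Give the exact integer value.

-176

B = H − 5I has rows (-8, -3, -2); (1, -6, 5); (2, -5, 1)
w1 = Bv₀ = ((-8)·4 + (-3)·(-1) + (-2)·(-1); 1·4 + (-6)·(-1) + 5·(-1); 2·4 + (-5)·(-1) + 1·(-1)) = (-27, 5, 12)
w2 = Bw1 = ((-8)·(-27) + (-3)·5 + (-2)·12; 1·(-27) + (-6)·5 + 5·12; 2·(-27) + (-5)·5 + 1·12) = (177, 3, -67)
w3 = Bw2 = (-1291, -176, 272)
Requested component of w3: -176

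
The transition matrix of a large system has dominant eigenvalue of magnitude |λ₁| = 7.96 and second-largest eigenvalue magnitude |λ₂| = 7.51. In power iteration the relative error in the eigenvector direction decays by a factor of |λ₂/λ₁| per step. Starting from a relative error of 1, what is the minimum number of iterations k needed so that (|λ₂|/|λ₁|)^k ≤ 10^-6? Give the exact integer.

|λ₂/λ₁| = 7.51/7.96 = 0.94347
Need k ≥ ln(10^-6) / ln(0.94347) = -13.8155 / -0.0582 ≈ 237.406
Smallest integer k satisfying the bound: 238

238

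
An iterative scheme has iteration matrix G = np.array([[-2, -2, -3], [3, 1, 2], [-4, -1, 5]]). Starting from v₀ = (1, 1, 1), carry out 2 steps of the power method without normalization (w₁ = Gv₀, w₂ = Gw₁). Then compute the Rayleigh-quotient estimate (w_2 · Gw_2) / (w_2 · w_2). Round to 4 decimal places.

w1 = Gv₀ = ((-2)·1 + (-2)·1 + (-3)·1; 3·1 + 1·1 + 2·1; (-4)·1 + (-1)·1 + 5·1) = (-7, 6, 0)
w2 = Gw1 = ((-2)·(-7) + (-2)·6 + (-3)·0; 3·(-7) + 1·6 + 2·0; (-4)·(-7) + (-1)·6 + 5·0) = (2, -15, 22)
Gw2 = (-40, 35, 117)
w2·Gw2 = 2·(-40) + (-15)·35 + 22·117 = 1969; w2·w2 = 2·2 + (-15)·(-15) + 22·22 = 713
λ ≈ 1969/713 = 2.7616

2.7616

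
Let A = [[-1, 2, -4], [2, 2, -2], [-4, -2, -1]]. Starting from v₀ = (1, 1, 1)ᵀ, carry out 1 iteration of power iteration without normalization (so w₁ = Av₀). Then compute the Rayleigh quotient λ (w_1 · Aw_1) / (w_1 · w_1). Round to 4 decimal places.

w1 = Av₀ = ((-1)·1 + 2·1 + (-4)·1; 2·1 + 2·1 + (-2)·1; (-4)·1 + (-2)·1 + (-1)·1) = (-3, 2, -7)
Aw1 = (35, 12, 15)
w1·Aw1 = (-3)·35 + 2·12 + (-7)·15 = -186; w1·w1 = (-3)·(-3) + 2·2 + (-7)·(-7) = 62
λ ≈ -186/62 = -3.0000

-3.0000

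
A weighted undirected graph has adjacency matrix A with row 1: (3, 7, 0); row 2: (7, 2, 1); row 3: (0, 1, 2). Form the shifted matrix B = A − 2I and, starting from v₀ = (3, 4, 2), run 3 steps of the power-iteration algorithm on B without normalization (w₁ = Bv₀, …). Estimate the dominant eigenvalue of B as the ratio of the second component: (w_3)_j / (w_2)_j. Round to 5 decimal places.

μ ≈ 6.18552

B = A − 2I has rows (1, 7, 0); (7, 0, 1); (0, 1, 0)
w1 = Bv₀ = (1·3 + 7·4 + 0·2; 7·3 + 0·4 + 1·2; 0·3 + 1·4 + 0·2) = (31, 23, 4)
w2 = Bw1 = (1·31 + 7·23 + 0·4; 7·31 + 0·23 + 1·4; 0·31 + 1·23 + 0·4) = (192, 221, 23)
w3 = Bw2 = (1739, 1367, 221)
Ratio: 1367/221 = 6.18552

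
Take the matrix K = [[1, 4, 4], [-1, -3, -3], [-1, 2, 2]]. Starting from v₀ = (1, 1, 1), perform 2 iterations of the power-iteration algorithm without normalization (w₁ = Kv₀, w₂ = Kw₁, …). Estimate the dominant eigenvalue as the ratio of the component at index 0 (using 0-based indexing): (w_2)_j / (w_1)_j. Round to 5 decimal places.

w1 = Kv₀ = (9, -7, 3)
w2 = Kw1 = (-7, 3, -17)
Ratio at component: -7 / 9 = -0.77778

λ ≈ -0.77778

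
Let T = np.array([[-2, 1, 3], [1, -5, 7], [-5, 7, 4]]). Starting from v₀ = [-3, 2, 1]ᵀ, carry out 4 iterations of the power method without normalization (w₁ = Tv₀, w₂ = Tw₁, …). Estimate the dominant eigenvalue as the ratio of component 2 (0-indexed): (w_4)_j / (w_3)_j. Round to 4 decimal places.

w1 = Tv₀ = (11, -6, 33)
w2 = Tw1 = (71, 272, 35)
w3 = Tw2 = (235, -1044, 1689)
w4 = Tw3 = (3553, 17278, -1727)
Ratio at component: -1727 / 1689 = -1.0225

-1.0225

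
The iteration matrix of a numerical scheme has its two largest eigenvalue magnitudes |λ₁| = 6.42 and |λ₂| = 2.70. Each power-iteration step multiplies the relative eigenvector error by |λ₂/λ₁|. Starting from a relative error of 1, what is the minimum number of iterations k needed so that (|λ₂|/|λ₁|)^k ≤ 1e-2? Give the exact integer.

6

|λ₂/λ₁| = 2.70/6.42 = 0.42056
Need k ≥ ln(1e-2) / ln(0.42056) = -4.6052 / -0.8662 ≈ 5.317
Smallest integer k satisfying the bound: 6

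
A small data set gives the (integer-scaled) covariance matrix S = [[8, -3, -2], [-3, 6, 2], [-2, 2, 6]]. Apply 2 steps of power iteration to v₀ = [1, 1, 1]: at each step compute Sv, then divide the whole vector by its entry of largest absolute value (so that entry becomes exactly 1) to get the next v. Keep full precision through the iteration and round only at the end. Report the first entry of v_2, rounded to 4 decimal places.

Sv0 = (3.00000, 5.00000, 6.00000); divide by 6.00000 → v1 = (0.50000, 0.83333, 1.00000)
Sv1 = (-0.50000, 5.50000, 6.66667); divide by 6.66667 → v2 = (-0.07500, 0.82500, 1.00000)
Requested entry of v2: -3/40 = -0.0750

-0.0750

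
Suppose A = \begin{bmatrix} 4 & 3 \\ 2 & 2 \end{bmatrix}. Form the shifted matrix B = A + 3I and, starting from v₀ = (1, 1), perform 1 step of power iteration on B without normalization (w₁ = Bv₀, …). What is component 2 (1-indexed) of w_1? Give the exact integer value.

B = A + 3I has rows (7, 3); (2, 5)
w1 = Bv₀ = (7·1 + 3·1; 2·1 + 5·1) = (10, 7)
Requested component of w1: 7

7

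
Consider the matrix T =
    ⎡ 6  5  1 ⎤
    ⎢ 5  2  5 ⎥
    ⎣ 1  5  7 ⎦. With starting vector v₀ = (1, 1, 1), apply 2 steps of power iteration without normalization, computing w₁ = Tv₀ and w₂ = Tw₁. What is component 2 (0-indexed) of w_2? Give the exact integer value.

w1 = Tv₀ = (12, 12, 13)
w2 = Tw1 = (145, 149, 163)
The requested component of w2 is 163.

163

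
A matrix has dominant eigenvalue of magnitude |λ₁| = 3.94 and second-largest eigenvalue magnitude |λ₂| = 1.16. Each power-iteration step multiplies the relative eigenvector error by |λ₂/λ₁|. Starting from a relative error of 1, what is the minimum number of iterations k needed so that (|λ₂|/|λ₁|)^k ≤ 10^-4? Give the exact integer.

|λ₂/λ₁| = 1.16/3.94 = 0.29442
Need k ≥ ln(10^-4) / ln(0.29442) = -9.2103 / -1.2228 ≈ 7.532
Smallest integer k satisfying the bound: 8

8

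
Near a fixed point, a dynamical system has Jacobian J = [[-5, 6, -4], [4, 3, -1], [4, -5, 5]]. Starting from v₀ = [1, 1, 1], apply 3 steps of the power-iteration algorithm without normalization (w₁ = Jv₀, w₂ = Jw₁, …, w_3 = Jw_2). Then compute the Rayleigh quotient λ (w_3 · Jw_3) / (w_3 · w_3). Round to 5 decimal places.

w1 = Jv₀ = ((-5)·1 + 6·1 + (-4)·1; 4·1 + 3·1 + (-1)·1; 4·1 + (-5)·1 + 5·1) = (-3, 6, 4)
w2 = Jw1 = ((-5)·(-3) + 6·6 + (-4)·4; 4·(-3) + 3·6 + (-1)·4; 4·(-3) + (-5)·6 + 5·4) = (35, 2, -22)
w3 = Jw2 = (-75, 168, 20)
Jw3 = (1303, 184, -1040)
w3·Jw3 = (-75)·1303 + 168·184 + 20·(-1040) = -87613; w3·w3 = (-75)·(-75) + 168·168 + 20·20 = 34249
λ ≈ -87613/34249 = -2.55812

-2.55812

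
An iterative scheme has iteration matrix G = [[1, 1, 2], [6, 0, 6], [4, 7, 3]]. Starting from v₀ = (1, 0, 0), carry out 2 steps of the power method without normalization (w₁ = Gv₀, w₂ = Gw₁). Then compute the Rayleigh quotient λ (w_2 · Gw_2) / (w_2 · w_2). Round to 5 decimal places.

λ ≈ 9.20183

w1 = Gv₀ = (1, 6, 4)
w2 = Gw1 = (15, 30, 58)
Gw2 = (161, 438, 444)
w2·Gw2 = 15·161 + 30·438 + 58·444 = 41307; w2·w2 = 15·15 + 30·30 + 58·58 = 4489
λ ≈ 41307/4489 = 9.20183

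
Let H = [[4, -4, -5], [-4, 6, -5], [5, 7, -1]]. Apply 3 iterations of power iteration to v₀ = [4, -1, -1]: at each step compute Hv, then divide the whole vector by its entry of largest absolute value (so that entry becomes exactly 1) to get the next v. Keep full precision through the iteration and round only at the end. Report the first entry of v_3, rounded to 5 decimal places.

-0.76613

Hv0 = (25.000000, -17.000000, 14.000000); divide by 25.000000 → v1 = (1.000000, -0.680000, 0.560000)
Hv1 = (3.920000, -10.880000, -0.320000); divide by -10.880000 → v2 = (-0.360294, 1.000000, 0.029412)
Hv2 = (-5.588235, 7.294118, 5.169118); divide by 7.294118 → v3 = (-0.766129, 1.000000, 0.708669)
Requested entry of v3: 1520/-1984 = -0.76613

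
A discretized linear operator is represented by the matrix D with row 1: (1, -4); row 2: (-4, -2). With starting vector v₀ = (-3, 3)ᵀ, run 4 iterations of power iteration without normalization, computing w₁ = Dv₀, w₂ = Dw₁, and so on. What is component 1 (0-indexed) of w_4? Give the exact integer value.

804

w1 = Dv₀ = (-15, 6)
w2 = Dw1 = (-39, 48)
w3 = Dw2 = (-231, 60)
w4 = Dw3 = (-471, 804)
The requested component of w4 is 804.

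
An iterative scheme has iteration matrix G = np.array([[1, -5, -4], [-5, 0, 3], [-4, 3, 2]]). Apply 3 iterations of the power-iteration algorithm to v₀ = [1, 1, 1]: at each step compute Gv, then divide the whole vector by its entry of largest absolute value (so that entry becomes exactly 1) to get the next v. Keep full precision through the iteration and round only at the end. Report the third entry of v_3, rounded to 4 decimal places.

Gv0 = (-8.00000, -2.00000, 1.00000); divide by -8.00000 → v1 = (1.00000, 0.25000, -0.12500)
Gv1 = (0.25000, -5.37500, -3.50000); divide by -5.37500 → v2 = (-0.04651, 1.00000, 0.65116)
Gv2 = (-7.65116, 2.18605, 4.48837); divide by -7.65116 → v3 = (1.00000, -0.28571, -0.58663)
Requested entry of v3: 193/-329 = -0.5866

-0.5866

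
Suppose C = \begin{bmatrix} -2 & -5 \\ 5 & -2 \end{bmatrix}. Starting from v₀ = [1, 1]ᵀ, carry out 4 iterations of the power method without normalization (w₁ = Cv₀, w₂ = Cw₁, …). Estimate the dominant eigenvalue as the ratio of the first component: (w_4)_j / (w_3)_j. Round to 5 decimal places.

w1 = Cv₀ = (-7, 3)
w2 = Cw1 = (-1, -41)
w3 = Cw2 = (207, 77)
w4 = Cw3 = (-799, 881)
Ratio at component: -799 / 207 = -3.85990

λ ≈ -3.85990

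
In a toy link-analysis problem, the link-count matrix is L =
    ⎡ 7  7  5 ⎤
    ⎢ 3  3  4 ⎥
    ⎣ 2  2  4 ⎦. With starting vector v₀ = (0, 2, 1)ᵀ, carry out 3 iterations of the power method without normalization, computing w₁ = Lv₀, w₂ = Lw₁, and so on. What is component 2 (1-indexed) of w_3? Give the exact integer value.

1446

w1 = Lv₀ = (19, 10, 8)
w2 = Lw1 = (243, 119, 90)
w3 = Lw2 = (2984, 1446, 1084)
The requested component of w3 is 1446.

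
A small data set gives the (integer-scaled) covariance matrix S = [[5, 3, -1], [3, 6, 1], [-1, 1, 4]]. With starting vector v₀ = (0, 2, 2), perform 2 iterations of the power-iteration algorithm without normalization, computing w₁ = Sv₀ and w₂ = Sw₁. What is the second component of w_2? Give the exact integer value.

w1 = Sv₀ = (4, 14, 10)
w2 = Sw1 = (52, 106, 50)
The requested component of w2 is 106.

106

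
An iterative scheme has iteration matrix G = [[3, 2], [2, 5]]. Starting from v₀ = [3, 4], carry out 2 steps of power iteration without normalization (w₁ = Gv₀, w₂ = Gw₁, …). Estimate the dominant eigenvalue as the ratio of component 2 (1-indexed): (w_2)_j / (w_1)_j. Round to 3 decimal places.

6.308

w1 = Gv₀ = (17, 26)
w2 = Gw1 = (103, 164)
Ratio at component: 164 / 26 = 6.308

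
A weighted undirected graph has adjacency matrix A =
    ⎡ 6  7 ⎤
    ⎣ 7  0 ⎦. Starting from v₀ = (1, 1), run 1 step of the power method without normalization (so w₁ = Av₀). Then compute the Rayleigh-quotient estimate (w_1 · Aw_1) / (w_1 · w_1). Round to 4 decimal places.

w1 = Av₀ = (13, 7)
Aw1 = (127, 91)
w1·Aw1 = 13·127 + 7·91 = 2288; w1·w1 = 13·13 + 7·7 = 218
λ ≈ 2288/218 = 10.4954

λ ≈ 10.4954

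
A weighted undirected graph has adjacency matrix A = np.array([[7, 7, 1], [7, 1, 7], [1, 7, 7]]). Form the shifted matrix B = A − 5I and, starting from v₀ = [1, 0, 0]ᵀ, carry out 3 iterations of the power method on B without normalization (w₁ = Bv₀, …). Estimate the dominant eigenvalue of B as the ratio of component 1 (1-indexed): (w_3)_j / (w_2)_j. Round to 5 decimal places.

2.07407

B = A − 5I has rows (2, 7, 1); (7, -4, 7); (1, 7, 2)
w1 = Bv₀ = (2, 7, 1)
w2 = Bw1 = (54, -7, 53)
w3 = Bw2 = (112, 777, 111)
Ratio: 112/54 = 2.07407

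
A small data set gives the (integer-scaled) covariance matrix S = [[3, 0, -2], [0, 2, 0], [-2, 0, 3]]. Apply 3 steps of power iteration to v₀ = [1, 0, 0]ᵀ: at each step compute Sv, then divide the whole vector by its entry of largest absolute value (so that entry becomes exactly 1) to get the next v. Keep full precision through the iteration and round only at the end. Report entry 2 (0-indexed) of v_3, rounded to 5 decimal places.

-0.98413

Sv0 = (3.000000, 0.000000, -2.000000); divide by 3.000000 → v1 = (1.000000, 0.000000, -0.666667)
Sv1 = (4.333333, 0.000000, -4.000000); divide by 4.333333 → v2 = (1.000000, 0.000000, -0.923077)
Sv2 = (4.846154, 0.000000, -4.769231); divide by 4.846154 → v3 = (1.000000, 0.000000, -0.984127)
Requested entry of v3: -62/63 = -0.98413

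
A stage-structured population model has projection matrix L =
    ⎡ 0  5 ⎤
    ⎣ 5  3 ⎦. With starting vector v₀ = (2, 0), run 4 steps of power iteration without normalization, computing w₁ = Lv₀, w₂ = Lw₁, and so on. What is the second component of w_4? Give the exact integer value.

1770

w1 = Lv₀ = (0·2 + 5·0; 5·2 + 3·0) = (0, 10)
w2 = Lw1 = (0·0 + 5·10; 5·0 + 3·10) = (50, 30)
w3 = Lw2 = (150, 340)
w4 = Lw3 = (1700, 1770)
The requested component of w4 is 1770.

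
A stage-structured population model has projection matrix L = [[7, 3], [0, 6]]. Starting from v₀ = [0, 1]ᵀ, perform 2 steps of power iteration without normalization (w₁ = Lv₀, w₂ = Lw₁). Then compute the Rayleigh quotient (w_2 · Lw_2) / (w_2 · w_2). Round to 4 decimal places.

8.0351

w1 = Lv₀ = (7·0 + 3·1; 0·0 + 6·1) = (3, 6)
w2 = Lw1 = (7·3 + 3·6; 0·3 + 6·6) = (39, 36)
Lw2 = (381, 216)
w2·Lw2 = 39·381 + 36·216 = 22635; w2·w2 = 39·39 + 36·36 = 2817
λ ≈ 22635/2817 = 8.0351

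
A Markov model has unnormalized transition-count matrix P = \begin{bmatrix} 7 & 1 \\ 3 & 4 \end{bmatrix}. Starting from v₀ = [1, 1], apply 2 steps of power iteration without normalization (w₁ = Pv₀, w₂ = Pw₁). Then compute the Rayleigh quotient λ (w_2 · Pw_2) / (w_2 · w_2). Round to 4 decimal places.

w1 = Pv₀ = (8, 7)
w2 = Pw1 = (63, 52)
Pw2 = (493, 397)
w2·Pw2 = 63·493 + 52·397 = 51703; w2·w2 = 63·63 + 52·52 = 6673
λ ≈ 51703/6673 = 7.7481

7.7481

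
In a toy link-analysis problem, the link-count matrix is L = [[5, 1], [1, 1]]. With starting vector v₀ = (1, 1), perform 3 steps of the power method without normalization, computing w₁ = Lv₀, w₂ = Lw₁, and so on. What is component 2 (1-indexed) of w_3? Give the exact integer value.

w1 = Lv₀ = (5·1 + 1·1; 1·1 + 1·1) = (6, 2)
w2 = Lw1 = (5·6 + 1·2; 1·6 + 1·2) = (32, 8)
w3 = Lw2 = (168, 40)
The requested component of w3 is 40.

40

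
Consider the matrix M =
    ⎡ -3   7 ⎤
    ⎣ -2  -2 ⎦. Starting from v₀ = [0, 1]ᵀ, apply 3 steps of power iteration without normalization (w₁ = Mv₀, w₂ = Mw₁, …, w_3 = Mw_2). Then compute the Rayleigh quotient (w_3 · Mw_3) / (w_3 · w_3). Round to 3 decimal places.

w1 = Mv₀ = ((-3)·0 + 7·1; (-2)·0 + (-2)·1) = (7, -2)
w2 = Mw1 = ((-3)·7 + 7·(-2); (-2)·7 + (-2)·(-2)) = (-35, -10)
w3 = Mw2 = (35, 90)
Mw3 = (525, -250)
w3·Mw3 = 35·525 + 90·(-250) = -4125; w3·w3 = 35·35 + 90·90 = 9325
λ ≈ -4125/9325 = -0.442

-0.442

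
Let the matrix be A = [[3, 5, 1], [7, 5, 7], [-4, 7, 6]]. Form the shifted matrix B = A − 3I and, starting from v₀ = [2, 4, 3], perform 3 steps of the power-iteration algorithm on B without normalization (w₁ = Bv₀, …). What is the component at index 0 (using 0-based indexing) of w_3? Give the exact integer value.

B = A − 3I has rows (0, 5, 1); (7, 2, 7); (-4, 7, 3)
w1 = Bv₀ = (23, 43, 29)
w2 = Bw1 = (244, 450, 296)
w3 = Bw2 = (2546, 4680, 3062)
Requested component of w3: 2546

2546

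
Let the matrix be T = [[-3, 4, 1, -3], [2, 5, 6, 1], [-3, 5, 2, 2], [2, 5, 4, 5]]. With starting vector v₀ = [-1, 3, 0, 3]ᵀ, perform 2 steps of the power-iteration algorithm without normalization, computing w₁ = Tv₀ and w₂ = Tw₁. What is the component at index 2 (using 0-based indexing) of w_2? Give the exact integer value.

w1 = Tv₀ = ((-3)·(-1) + 4·3 + 1·0 + (-3)·3; 2·(-1) + 5·3 + 6·0 + 1·3; (-3)·(-1) + 5·3 + 2·0 + 2·3; 2·(-1) + 5·3 + 4·0 + 5·3) = (6, 16, 24, 28)
w2 = Tw1 = ((-3)·6 + 4·16 + 1·24 + (-3)·28; 2·6 + 5·16 + 6·24 + 1·28; (-3)·6 + 5·16 + 2·24 + 2·28; 2·6 + 5·16 + 4·24 + 5·28) = (-14, 264, 166, 328)
The requested component of w2 is 166.

166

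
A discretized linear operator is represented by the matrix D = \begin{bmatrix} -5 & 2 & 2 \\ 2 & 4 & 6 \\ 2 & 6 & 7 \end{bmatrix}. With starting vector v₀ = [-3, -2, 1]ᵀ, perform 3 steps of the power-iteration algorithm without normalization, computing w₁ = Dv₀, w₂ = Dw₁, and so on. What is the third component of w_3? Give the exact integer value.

w1 = Dv₀ = (13, -8, -11)
w2 = Dw1 = (-103, -72, -99)
w3 = Dw2 = (173, -1088, -1331)
The requested component of w3 is -1331.

-1331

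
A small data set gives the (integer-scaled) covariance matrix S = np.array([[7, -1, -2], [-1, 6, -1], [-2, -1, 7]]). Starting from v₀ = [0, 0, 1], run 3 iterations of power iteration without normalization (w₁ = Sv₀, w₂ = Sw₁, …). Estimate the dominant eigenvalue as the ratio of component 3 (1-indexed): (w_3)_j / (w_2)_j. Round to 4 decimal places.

λ ≈ 8.2037

w1 = Sv₀ = (-2, -1, 7)
w2 = Sw1 = (-27, -11, 54)
w3 = Sw2 = (-286, -93, 443)
Ratio at component: 443 / 54 = 8.2037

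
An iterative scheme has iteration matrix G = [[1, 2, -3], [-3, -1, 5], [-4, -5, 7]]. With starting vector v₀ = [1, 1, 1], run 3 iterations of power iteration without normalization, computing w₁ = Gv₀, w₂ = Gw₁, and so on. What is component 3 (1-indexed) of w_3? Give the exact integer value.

w1 = Gv₀ = (1·1 + 2·1 + (-3)·1; (-3)·1 + (-1)·1 + 5·1; (-4)·1 + (-5)·1 + 7·1) = (0, 1, -2)
w2 = Gw1 = (1·0 + 2·1 + (-3)·(-2); (-3)·0 + (-1)·1 + 5·(-2); (-4)·0 + (-5)·1 + 7·(-2)) = (8, -11, -19)
w3 = Gw2 = (43, -108, -110)
The requested component of w3 is -110.

-110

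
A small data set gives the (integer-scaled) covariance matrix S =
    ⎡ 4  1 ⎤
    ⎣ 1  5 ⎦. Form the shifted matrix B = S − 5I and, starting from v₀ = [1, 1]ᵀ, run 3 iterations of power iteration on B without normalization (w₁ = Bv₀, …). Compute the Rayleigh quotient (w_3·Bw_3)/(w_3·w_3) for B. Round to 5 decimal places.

B = S − 5I has rows (-1, 1); (1, 0)
w1 = Bv₀ = ((-1)·1 + 1·1; 1·1 + 0·1) = (0, 1)
w2 = Bw1 = ((-1)·0 + 1·1; 1·0 + 0·1) = (1, 0)
w3 = Bw2 = (-1, 1)
Bw3 = (2, -1)
w3·Bw3 = -3; w3·w3 = 2; μ ≈ -3/2 = -1.50000

μ ≈ -1.50000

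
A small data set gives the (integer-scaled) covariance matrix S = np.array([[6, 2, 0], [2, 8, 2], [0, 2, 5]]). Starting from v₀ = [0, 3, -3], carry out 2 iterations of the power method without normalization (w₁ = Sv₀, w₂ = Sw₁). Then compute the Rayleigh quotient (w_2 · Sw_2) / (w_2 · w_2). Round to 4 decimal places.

w1 = Sv₀ = (6·0 + 2·3 + 0·(-3); 2·0 + 8·3 + 2·(-3); 0·0 + 2·3 + 5·(-3)) = (6, 18, -9)
w2 = Sw1 = (6·6 + 2·18 + 0·(-9); 2·6 + 8·18 + 2·(-9); 0·6 + 2·18 + 5·(-9)) = (72, 138, -9)
Sw2 = (708, 1230, 231)
w2·Sw2 = 72·708 + 138·1230 + (-9)·231 = 218637; w2·w2 = 72·72 + 138·138 + (-9)·(-9) = 24309
λ ≈ 218637/24309 = 8.9941

λ ≈ 8.9941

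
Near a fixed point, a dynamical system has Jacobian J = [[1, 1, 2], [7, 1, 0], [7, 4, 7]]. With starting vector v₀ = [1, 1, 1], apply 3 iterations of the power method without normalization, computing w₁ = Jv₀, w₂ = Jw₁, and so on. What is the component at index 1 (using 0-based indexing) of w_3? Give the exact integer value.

w1 = Jv₀ = (4, 8, 18)
w2 = Jw1 = (48, 36, 186)
w3 = Jw2 = (456, 372, 1782)
The requested component of w3 is 372.

372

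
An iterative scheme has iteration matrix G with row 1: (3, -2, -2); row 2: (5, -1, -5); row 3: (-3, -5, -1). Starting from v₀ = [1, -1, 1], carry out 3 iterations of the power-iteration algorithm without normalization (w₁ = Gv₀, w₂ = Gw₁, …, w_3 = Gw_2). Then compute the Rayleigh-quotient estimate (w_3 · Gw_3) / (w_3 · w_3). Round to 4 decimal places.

4.1937

w1 = Gv₀ = (3, 1, 1)
w2 = Gw1 = (5, 9, -15)
w3 = Gw2 = (27, 91, -45)
Gw3 = (-11, 269, -491)
w3·Gw3 = 27·(-11) + 91·269 + (-45)·(-491) = 46277; w3·w3 = 27·27 + 91·91 + (-45)·(-45) = 11035
λ ≈ 46277/11035 = 4.1937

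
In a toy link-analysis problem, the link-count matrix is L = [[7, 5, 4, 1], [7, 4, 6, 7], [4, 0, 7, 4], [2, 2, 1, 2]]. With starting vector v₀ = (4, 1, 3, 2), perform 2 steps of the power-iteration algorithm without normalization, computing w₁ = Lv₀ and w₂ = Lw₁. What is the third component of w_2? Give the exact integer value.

571

w1 = Lv₀ = (7·4 + 5·1 + 4·3 + 1·2; 7·4 + 4·1 + 6·3 + 7·2; 4·4 + 0·1 + 7·3 + 4·2; 2·4 + 2·1 + 1·3 + 2·2) = (47, 64, 45, 17)
w2 = Lw1 = (7·47 + 5·64 + 4·45 + 1·17; 7·47 + 4·64 + 6·45 + 7·17; 4·47 + 0·64 + 7·45 + 4·17; 2·47 + 2·64 + 1·45 + 2·17) = (846, 974, 571, 301)
The requested component of w2 is 571.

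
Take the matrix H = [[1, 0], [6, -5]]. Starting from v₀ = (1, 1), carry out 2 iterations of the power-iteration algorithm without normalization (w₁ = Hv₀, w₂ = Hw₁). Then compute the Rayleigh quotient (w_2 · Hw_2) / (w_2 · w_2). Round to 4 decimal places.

1.0000

w1 = Hv₀ = (1·1 + 0·1; 6·1 + (-5)·1) = (1, 1)
w2 = Hw1 = (1·1 + 0·1; 6·1 + (-5)·1) = (1, 1)
Hw2 = (1, 1)
w2·Hw2 = 1·1 + 1·1 = 2; w2·w2 = 1·1 + 1·1 = 2
λ ≈ 2/2 = 1.0000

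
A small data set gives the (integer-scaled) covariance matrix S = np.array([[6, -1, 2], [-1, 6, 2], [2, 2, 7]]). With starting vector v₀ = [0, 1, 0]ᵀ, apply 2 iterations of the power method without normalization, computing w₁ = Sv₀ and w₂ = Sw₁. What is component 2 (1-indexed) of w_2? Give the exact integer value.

w1 = Sv₀ = (-1, 6, 2)
w2 = Sw1 = (-8, 41, 24)
The requested component of w2 is 41.

41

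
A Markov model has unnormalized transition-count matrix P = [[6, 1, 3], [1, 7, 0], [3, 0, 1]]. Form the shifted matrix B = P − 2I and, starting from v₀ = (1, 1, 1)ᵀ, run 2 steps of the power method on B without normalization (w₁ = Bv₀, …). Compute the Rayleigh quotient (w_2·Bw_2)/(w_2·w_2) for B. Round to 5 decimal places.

6.11594

B = P − 2I has rows (4, 1, 3); (1, 5, 0); (3, 0, -1)
w1 = Bv₀ = (4·1 + 1·1 + 3·1; 1·1 + 5·1 + 0·1; 3·1 + 0·1 + (-1)·1) = (8, 6, 2)
w2 = Bw1 = (4·8 + 1·6 + 3·2; 1·8 + 5·6 + 0·2; 3·8 + 0·6 + (-1)·2) = (44, 38, 22)
Bw2 = (280, 234, 110)
w2·Bw2 = 23632; w2·w2 = 3864; μ ≈ 23632/3864 = 6.11594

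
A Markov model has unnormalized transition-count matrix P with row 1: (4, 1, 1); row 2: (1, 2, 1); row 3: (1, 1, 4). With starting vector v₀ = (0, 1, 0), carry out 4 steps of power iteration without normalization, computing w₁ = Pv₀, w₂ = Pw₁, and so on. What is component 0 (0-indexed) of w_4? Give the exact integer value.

w1 = Pv₀ = (4·0 + 1·1 + 1·0; 1·0 + 2·1 + 1·0; 1·0 + 1·1 + 4·0) = (1, 2, 1)
w2 = Pw1 = (4·1 + 1·2 + 1·1; 1·1 + 2·2 + 1·1; 1·1 + 1·2 + 4·1) = (7, 6, 7)
w3 = Pw2 = (41, 26, 41)
w4 = Pw3 = (231, 134, 231)
The requested component of w4 is 231.

231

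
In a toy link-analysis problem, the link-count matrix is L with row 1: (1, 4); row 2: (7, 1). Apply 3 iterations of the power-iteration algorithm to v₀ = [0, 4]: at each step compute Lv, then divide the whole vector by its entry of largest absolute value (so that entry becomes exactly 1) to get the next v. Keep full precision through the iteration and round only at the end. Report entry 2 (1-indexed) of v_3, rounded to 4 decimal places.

Lv0 = (16.00000, 4.00000); divide by 16.00000 → v1 = (1.00000, 0.25000)
Lv1 = (2.00000, 7.25000); divide by 7.25000 → v2 = (0.27586, 1.00000)
Lv2 = (4.27586, 2.93103); divide by 4.27586 → v3 = (1.00000, 0.68548)
Requested entry of v3: 340/496 = 0.6855

0.6855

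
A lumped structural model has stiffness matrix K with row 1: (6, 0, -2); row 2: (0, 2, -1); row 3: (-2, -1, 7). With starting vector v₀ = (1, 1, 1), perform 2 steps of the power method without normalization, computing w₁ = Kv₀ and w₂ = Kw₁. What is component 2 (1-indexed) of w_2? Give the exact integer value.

w1 = Kv₀ = (4, 1, 4)
w2 = Kw1 = (16, -2, 19)
The requested component of w2 is -2.

-2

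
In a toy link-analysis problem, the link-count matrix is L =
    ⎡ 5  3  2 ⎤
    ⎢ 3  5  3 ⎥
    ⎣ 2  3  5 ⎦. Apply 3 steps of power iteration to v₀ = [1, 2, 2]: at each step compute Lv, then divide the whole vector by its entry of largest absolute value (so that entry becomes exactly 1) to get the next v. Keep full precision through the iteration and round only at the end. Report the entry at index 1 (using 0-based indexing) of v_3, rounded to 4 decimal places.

1.0000

Lv0 = (15.00000, 19.00000, 18.00000); divide by 19.00000 → v1 = (0.78947, 1.00000, 0.94737)
Lv1 = (8.84211, 10.21053, 9.31579); divide by 10.21053 → v2 = (0.86598, 1.00000, 0.91237)
Lv2 = (9.15464, 10.33505, 9.29381); divide by 10.33505 → v3 = (0.88579, 1.00000, 0.89925)
Requested entry of v3: 2005/2005 = 1.0000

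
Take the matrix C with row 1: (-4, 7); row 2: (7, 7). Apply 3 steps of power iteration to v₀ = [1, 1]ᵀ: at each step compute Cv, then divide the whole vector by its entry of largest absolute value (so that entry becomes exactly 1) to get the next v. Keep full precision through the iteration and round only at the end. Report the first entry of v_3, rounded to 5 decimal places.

0.34077

Cv0 = (3.000000, 14.000000); divide by 14.000000 → v1 = (0.214286, 1.000000)
Cv1 = (6.142857, 8.500000); divide by 8.500000 → v2 = (0.722689, 1.000000)
Cv2 = (4.109244, 12.058824); divide by 12.058824 → v3 = (0.340767, 1.000000)
Requested entry of v3: 489/1435 = 0.34077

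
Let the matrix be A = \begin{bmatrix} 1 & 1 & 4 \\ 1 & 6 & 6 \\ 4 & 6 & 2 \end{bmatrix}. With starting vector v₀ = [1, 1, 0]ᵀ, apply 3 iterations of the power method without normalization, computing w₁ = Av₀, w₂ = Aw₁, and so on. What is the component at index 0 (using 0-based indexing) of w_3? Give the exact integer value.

433

w1 = Av₀ = (1·1 + 1·1 + 4·0; 1·1 + 6·1 + 6·0; 4·1 + 6·1 + 2·0) = (2, 7, 10)
w2 = Aw1 = (1·2 + 1·7 + 4·10; 1·2 + 6·7 + 6·10; 4·2 + 6·7 + 2·10) = (49, 104, 70)
w3 = Aw2 = (433, 1093, 960)
The requested component of w3 is 433.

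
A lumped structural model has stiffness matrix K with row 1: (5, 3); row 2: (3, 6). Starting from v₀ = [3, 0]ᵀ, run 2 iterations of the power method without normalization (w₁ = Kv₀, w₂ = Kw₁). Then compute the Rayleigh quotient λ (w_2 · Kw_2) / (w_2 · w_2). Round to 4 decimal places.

w1 = Kv₀ = (15, 9)
w2 = Kw1 = (102, 99)
Kw2 = (807, 900)
w2·Kw2 = 102·807 + 99·900 = 171414; w2·w2 = 102·102 + 99·99 = 20205
λ ≈ 171414/20205 = 8.4837

8.4837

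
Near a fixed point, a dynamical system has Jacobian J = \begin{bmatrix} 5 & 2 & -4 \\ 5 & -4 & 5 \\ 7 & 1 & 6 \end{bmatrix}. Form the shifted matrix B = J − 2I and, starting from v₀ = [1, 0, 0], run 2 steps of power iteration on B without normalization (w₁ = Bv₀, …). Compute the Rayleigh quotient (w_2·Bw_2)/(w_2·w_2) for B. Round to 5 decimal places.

3.90609

B = J − 2I has rows (3, 2, -4); (5, -6, 5); (7, 1, 4)
w1 = Bv₀ = (3, 5, 7)
w2 = Bw1 = (-9, 20, 54)
Bw2 = (-203, 105, 173)
w2·Bw2 = 13269; w2·w2 = 3397; μ ≈ 13269/3397 = 3.90609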